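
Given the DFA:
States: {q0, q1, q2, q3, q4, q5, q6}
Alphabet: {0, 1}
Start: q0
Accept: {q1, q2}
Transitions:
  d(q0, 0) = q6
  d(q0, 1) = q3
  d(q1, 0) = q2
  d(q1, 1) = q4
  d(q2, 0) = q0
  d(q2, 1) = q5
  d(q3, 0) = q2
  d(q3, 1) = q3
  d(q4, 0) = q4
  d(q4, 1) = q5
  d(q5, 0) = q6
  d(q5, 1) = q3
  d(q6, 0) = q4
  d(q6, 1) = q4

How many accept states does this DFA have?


Accept states listed: {q1, q2}
Counting: q1(1) q2(2)

2


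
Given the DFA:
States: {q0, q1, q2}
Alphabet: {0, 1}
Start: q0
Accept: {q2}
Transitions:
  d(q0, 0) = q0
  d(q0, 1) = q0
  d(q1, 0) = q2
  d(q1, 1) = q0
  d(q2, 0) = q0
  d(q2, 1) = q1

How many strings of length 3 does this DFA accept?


Enumerating all length-3 strings:
  "000" -> q0 [reject]
  "001" -> q0 [reject]
  "010" -> q0 [reject]
  "011" -> q0 [reject]
  "100" -> q0 [reject]
  "101" -> q0 [reject]
  "110" -> q0 [reject]
  "111" -> q0 [reject]

0 out of 8


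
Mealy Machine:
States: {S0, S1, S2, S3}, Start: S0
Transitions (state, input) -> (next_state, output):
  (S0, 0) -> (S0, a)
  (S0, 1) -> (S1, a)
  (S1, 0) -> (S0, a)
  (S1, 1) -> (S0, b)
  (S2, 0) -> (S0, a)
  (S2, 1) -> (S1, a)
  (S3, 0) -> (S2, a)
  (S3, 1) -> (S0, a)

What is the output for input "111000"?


Step-by-step:
  (S0, 1) -> (S1, a)
  (S1, 1) -> (S0, b)
  (S0, 1) -> (S1, a)
  (S1, 0) -> (S0, a)
  (S0, 0) -> (S0, a)
  (S0, 0) -> (S0, a)

"abaaaa"


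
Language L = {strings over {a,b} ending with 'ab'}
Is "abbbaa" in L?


last two symbols = 'aa'

No, "abbbaa" is not in L


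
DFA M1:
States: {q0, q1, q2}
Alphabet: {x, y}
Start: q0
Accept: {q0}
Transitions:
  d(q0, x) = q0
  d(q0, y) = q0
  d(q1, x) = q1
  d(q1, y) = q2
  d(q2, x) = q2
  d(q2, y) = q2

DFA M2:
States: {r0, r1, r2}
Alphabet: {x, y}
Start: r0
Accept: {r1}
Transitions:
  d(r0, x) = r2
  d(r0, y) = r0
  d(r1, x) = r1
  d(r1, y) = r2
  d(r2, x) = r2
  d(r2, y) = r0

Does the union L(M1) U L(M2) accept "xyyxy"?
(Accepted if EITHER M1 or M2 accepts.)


M1: final=q0 accepted=True
M2: final=r0 accepted=False

Yes, union accepts


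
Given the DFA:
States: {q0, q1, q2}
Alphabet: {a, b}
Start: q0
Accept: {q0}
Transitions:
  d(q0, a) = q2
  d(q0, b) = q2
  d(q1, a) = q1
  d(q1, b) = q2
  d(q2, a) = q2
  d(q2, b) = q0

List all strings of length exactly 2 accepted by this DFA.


All strings of length 2: 4 total
Accepted: 2

"ab", "bb"


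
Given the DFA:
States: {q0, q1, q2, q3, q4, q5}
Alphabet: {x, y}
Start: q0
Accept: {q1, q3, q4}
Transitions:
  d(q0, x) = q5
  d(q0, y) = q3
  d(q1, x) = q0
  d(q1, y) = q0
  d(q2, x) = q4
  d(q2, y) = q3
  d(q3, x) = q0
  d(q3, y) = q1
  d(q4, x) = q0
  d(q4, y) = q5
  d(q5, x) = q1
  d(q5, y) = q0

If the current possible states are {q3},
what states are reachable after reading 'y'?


Apply transition on 'y' from each current state:
  d(q3, y) = q1

{q1}


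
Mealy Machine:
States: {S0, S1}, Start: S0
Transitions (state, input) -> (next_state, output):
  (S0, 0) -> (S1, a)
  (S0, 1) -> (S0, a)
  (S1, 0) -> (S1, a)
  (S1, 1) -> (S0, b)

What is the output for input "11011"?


Step-by-step:
  (S0, 1) -> (S0, a)
  (S0, 1) -> (S0, a)
  (S0, 0) -> (S1, a)
  (S1, 1) -> (S0, b)
  (S0, 1) -> (S0, a)

"aaaba"


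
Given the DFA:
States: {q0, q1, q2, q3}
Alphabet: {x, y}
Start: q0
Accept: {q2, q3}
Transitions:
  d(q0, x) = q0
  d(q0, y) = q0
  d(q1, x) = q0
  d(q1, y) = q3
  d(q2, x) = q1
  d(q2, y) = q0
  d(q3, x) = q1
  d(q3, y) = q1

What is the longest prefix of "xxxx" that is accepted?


Run the DFA, marking each prefix where the state is accepting:
  "" -> q0 [reject]
  "x" -> q0 [reject]
  "xx" -> q0 [reject]
  "xxx" -> q0 [reject]
  "xxxx" -> q0 [reject]

No prefix is accepted


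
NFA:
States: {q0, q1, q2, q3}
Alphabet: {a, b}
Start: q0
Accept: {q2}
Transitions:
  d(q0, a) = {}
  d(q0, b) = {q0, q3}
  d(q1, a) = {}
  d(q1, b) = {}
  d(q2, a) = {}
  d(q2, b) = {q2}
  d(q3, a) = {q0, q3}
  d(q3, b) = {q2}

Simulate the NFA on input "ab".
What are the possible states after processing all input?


Start: {q0}
  --a--> {}
  --b--> {}

{} (empty set, no valid transitions)


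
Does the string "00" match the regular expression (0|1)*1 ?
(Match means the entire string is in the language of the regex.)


|string| = 2; first = '0'; last = '0'

No, "00" does not match (0|1)*1


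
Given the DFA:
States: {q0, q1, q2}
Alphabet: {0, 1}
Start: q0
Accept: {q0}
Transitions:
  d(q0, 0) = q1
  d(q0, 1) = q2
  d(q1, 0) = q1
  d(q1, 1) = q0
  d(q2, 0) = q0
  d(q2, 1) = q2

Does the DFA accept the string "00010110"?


Trace: q0 -> q1 -> q1 -> q1 -> q0 -> q1 -> q0 -> q2 -> q0
Final state: q0
Accept states: {q0}

Yes, accepted (final state q0 is an accept state)


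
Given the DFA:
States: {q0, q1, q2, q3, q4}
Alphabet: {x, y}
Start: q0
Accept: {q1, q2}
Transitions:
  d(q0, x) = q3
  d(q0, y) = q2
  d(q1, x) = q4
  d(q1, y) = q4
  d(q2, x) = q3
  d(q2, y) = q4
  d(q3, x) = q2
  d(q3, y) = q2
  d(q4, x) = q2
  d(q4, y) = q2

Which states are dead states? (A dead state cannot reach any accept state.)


Forward reachability from each state:
  q0 -> reaches accept state q2 (live)
  q1 -> reaches accept state q1 (live)
  q2 -> reaches accept state q2 (live)
  q3 -> reaches accept state q2 (live)
  q4 -> reaches accept state q2 (live)

None (all states can reach an accept state)


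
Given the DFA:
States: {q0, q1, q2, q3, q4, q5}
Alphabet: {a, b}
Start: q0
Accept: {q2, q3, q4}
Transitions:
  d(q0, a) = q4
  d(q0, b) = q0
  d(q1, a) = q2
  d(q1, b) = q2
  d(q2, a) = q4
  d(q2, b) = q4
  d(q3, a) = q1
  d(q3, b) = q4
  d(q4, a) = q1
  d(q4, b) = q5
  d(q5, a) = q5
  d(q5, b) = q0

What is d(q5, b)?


Looking up transition d(q5, b)

q0


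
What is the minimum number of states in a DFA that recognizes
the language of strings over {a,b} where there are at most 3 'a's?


States: count = 0, 1, ..., 3 (all accepting; 4 states), plus a dead state for count > 3.
Total: 4 + 1 = 5.

5


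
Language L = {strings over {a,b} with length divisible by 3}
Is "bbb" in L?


length = 3; 3 mod 3 = 0

Yes, "bbb" is in L


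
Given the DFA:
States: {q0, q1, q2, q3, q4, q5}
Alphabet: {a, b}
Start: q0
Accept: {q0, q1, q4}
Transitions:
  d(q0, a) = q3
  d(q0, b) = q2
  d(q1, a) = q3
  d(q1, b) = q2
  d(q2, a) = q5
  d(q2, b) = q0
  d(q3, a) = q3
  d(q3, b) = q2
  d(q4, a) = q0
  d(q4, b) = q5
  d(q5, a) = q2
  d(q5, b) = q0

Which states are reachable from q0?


BFS from q0:
  layer 0: {q0}
  layer 1: {q2, q3}
  layer 2: {q5}

{q0, q2, q3, q5}


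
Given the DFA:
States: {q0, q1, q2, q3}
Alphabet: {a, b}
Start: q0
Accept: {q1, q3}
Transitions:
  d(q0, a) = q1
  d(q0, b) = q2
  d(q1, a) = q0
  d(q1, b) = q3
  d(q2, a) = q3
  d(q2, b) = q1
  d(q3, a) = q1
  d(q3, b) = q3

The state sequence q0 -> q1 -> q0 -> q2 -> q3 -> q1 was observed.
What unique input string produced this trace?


Trace back each transition to find the symbol:
  q0 --[a]--> q1
  q1 --[a]--> q0
  q0 --[b]--> q2
  q2 --[a]--> q3
  q3 --[a]--> q1

"aabaa"


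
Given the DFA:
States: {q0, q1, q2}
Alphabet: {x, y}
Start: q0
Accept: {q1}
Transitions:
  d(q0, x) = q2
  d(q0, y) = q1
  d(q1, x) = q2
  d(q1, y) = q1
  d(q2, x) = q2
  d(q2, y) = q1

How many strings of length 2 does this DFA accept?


Enumerating all length-2 strings:
  "xx" -> q2 [reject]
  "xy" -> q1 [accept]
  "yx" -> q2 [reject]
  "yy" -> q1 [accept]

2 out of 4


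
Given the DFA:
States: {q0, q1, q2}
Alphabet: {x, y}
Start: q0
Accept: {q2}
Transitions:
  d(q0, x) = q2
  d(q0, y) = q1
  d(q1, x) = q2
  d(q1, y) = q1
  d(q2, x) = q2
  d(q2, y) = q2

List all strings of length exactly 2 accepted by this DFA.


All strings of length 2: 4 total
Accepted: 3

"xx", "xy", "yx"


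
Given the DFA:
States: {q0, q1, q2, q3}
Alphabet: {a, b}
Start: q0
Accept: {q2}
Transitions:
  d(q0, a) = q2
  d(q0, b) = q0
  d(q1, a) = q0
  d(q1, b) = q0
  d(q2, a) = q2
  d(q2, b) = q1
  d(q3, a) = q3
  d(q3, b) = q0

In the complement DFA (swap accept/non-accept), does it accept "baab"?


Trace: q0 -> q0 -> q2 -> q2 -> q1
Final: q1
Original accept: {q2}
Complement: q1 is not in original accept

Yes, complement accepts (original rejects)


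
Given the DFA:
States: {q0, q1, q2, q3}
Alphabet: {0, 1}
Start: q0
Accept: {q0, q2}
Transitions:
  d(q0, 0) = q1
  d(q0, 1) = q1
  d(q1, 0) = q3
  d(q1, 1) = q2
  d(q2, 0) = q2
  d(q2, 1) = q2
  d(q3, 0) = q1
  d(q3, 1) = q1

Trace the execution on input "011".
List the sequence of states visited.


Input: 011
d(q0, 0) = q1
d(q1, 1) = q2
d(q2, 1) = q2


q0 -> q1 -> q2 -> q2


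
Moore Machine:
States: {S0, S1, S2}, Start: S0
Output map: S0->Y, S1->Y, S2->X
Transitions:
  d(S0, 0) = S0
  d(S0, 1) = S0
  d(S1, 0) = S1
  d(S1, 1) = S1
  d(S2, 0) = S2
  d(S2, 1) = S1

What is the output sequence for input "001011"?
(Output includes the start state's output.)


Start: S0 (output Y)
  --0--> S0 (output Y)
  --0--> S0 (output Y)
  --1--> S0 (output Y)
  --0--> S0 (output Y)
  --1--> S0 (output Y)
  --1--> S0 (output Y)

"YYYYYYY"


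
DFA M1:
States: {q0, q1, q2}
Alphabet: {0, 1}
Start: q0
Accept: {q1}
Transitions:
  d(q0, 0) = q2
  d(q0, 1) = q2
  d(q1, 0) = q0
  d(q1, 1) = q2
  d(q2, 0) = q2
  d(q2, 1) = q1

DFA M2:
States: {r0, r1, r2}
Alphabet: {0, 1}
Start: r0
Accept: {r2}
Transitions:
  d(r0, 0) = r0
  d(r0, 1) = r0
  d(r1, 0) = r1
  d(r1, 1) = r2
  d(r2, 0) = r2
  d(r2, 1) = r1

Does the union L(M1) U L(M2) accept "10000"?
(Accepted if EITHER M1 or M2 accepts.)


M1: final=q2 accepted=False
M2: final=r0 accepted=False

No, union rejects (neither accepts)


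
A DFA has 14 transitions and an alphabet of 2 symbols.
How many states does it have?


Each state has exactly one transition per symbol.
states = transitions / |alphabet| = 14 / 2 = 7

7


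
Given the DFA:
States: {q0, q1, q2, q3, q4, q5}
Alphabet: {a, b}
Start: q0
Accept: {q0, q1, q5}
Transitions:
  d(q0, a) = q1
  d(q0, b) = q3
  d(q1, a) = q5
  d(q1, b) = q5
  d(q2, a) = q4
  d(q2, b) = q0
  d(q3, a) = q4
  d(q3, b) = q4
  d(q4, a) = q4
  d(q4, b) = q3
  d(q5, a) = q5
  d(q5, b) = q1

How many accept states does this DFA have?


Accept states listed: {q0, q1, q5}
Counting: q0(1) q1(2) q5(3)

3


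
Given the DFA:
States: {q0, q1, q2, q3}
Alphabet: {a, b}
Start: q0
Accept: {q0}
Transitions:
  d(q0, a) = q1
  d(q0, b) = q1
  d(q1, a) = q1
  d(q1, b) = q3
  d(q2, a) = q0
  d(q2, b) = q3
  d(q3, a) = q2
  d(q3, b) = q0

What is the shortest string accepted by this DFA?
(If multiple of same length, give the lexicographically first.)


BFS by string length (lex-first path to each state shown):
  len 0: q0<-""
Found accept state at length 0.

"" (empty string)


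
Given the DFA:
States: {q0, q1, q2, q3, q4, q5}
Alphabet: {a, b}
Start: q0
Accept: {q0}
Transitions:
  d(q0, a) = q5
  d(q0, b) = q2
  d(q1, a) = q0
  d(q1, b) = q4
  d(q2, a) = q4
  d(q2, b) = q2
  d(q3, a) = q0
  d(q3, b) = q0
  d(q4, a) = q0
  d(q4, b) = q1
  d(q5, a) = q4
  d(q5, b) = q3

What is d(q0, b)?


Looking up transition d(q0, b)

q2


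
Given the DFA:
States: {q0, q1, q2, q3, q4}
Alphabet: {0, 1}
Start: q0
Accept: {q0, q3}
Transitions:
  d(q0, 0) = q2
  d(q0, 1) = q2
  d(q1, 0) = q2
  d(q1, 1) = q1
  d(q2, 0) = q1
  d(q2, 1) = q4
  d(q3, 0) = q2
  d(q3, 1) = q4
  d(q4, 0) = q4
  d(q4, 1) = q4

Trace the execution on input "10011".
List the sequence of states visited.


Input: 10011
d(q0, 1) = q2
d(q2, 0) = q1
d(q1, 0) = q2
d(q2, 1) = q4
d(q4, 1) = q4


q0 -> q2 -> q1 -> q2 -> q4 -> q4


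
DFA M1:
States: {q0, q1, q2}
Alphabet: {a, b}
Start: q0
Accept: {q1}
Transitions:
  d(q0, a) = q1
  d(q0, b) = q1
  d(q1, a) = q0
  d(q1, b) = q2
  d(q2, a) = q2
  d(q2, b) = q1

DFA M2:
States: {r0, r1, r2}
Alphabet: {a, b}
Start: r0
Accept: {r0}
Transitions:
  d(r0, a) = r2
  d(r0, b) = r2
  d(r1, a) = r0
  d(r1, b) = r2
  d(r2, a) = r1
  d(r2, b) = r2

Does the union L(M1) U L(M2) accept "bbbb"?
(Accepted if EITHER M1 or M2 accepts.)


M1: final=q2 accepted=False
M2: final=r2 accepted=False

No, union rejects (neither accepts)


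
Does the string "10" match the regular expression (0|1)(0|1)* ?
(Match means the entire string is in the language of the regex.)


|string| = 2; first = '1'; last = '0'

Yes, "10" matches (0|1)(0|1)*


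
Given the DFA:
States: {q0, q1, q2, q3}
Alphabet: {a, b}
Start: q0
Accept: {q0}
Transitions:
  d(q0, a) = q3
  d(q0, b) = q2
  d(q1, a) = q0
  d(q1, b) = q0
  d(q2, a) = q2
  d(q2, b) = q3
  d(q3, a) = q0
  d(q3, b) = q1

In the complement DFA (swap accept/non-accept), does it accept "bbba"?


Trace: q0 -> q2 -> q3 -> q1 -> q0
Final: q0
Original accept: {q0}
Complement: q0 is in original accept

No, complement rejects (original accepts)


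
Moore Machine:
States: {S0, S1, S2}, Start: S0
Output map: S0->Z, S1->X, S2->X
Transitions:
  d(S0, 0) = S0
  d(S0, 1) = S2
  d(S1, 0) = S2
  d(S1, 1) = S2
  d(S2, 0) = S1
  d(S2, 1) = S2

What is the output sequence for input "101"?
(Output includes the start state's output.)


Start: S0 (output Z)
  --1--> S2 (output X)
  --0--> S1 (output X)
  --1--> S2 (output X)

"ZXXX"


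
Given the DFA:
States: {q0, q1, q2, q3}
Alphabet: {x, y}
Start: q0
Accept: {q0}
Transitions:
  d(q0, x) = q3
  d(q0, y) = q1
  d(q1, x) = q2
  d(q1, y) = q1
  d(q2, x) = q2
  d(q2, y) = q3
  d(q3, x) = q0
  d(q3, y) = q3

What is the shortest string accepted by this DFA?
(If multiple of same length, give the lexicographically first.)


BFS by string length (lex-first path to each state shown):
  len 0: q0<-""
Found accept state at length 0.

"" (empty string)


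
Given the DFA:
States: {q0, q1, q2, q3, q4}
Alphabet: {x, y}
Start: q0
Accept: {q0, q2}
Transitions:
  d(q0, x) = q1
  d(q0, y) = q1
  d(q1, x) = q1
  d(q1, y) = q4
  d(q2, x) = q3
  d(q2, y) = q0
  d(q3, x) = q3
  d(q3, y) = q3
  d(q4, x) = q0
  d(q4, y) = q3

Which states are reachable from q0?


BFS from q0:
  layer 0: {q0}
  layer 1: {q1}
  layer 2: {q4}
  layer 3: {q3}

{q0, q1, q3, q4}


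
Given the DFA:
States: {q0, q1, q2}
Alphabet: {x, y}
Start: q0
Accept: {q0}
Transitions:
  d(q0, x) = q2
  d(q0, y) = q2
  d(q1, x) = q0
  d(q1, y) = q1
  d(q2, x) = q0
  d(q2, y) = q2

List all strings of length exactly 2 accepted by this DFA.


All strings of length 2: 4 total
Accepted: 2

"xx", "yx"


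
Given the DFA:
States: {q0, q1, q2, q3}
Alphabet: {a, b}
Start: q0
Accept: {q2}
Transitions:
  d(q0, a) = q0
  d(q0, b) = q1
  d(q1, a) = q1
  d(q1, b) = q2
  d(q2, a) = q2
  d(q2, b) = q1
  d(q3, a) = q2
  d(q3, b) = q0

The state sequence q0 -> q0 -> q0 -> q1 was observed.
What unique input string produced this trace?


Trace back each transition to find the symbol:
  q0 --[a]--> q0
  q0 --[a]--> q0
  q0 --[b]--> q1

"aab"


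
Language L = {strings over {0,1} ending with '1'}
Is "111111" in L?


last symbol = '1'

Yes, "111111" is in L


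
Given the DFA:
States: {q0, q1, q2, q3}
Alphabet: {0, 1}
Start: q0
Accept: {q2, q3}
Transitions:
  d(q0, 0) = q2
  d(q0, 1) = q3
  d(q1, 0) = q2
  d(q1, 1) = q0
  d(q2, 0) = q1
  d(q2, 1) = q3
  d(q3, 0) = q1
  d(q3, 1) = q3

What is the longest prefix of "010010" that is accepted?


Run the DFA, marking each prefix where the state is accepting:
  "" -> q0 [reject]
  "0" -> q2 [accept]
  "01" -> q3 [accept]
  "010" -> q1 [reject]
  "0100" -> q2 [accept]
  "01001" -> q3 [accept]
  "010010" -> q1 [reject]

"01001"


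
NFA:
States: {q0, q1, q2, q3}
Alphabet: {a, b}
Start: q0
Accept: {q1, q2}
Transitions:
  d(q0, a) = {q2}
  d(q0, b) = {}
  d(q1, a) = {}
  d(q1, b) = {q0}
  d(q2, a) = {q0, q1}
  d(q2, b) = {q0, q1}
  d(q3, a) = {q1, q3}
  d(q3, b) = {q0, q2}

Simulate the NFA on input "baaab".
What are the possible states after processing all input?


Start: {q0}
  --b--> {}
  --a--> {}
  --a--> {}
  --a--> {}
  --b--> {}

{} (empty set, no valid transitions)


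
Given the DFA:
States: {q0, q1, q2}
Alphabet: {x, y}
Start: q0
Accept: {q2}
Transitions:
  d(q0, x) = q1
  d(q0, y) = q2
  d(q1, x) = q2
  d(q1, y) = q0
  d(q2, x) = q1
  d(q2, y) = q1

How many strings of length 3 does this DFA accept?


Enumerating all length-3 strings:
  "xxx" -> q1 [reject]
  "xxy" -> q1 [reject]
  "xyx" -> q1 [reject]
  "xyy" -> q2 [accept]
  "yxx" -> q2 [accept]
  "yxy" -> q0 [reject]
  "yyx" -> q2 [accept]
  "yyy" -> q0 [reject]

3 out of 8


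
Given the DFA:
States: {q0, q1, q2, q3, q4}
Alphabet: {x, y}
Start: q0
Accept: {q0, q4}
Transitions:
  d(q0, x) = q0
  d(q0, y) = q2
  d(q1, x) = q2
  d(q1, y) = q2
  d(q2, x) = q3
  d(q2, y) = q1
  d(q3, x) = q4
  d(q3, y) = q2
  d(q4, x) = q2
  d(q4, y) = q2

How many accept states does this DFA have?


Accept states listed: {q0, q4}
Counting: q0(1) q4(2)

2


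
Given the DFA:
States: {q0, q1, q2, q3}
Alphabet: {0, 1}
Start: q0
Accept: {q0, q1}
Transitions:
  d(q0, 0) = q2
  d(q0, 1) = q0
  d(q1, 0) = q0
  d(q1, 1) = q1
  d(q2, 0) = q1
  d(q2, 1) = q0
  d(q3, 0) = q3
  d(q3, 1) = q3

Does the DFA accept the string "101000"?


Trace: q0 -> q0 -> q2 -> q0 -> q2 -> q1 -> q0
Final state: q0
Accept states: {q0, q1}

Yes, accepted (final state q0 is an accept state)


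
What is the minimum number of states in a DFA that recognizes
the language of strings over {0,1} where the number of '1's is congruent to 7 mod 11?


States track (count of '1') mod 11.
Need 11 states: one per remainder 0..10; accept = remainder 7.

11


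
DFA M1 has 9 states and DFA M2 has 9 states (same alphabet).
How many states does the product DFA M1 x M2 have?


Product construction pairs every M1 state with every M2 state.
9 * 9 = 81

81


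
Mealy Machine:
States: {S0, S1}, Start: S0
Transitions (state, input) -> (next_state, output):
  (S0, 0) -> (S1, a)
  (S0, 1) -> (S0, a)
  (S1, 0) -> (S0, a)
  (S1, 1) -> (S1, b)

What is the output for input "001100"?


Step-by-step:
  (S0, 0) -> (S1, a)
  (S1, 0) -> (S0, a)
  (S0, 1) -> (S0, a)
  (S0, 1) -> (S0, a)
  (S0, 0) -> (S1, a)
  (S1, 0) -> (S0, a)

"aaaaaa"


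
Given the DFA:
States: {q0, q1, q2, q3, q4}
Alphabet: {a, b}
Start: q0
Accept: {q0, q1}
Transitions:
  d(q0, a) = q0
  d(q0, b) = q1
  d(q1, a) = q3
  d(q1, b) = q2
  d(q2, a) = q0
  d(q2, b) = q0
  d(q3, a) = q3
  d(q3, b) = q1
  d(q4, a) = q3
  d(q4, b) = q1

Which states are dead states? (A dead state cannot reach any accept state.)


Forward reachability from each state:
  q0 -> reaches accept state q0 (live)
  q1 -> reaches accept state q0 (live)
  q2 -> reaches accept state q0 (live)
  q3 -> reaches accept state q0 (live)
  q4 -> reaches accept state q0 (live)

None (all states can reach an accept state)


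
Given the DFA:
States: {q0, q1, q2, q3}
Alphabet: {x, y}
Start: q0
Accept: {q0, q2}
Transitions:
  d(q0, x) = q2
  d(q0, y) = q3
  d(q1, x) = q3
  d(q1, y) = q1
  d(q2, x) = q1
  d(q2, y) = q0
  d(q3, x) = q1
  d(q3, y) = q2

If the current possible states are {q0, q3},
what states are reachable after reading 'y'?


Apply transition on 'y' from each current state:
  d(q0, y) = q3
  d(q3, y) = q2

{q2, q3}


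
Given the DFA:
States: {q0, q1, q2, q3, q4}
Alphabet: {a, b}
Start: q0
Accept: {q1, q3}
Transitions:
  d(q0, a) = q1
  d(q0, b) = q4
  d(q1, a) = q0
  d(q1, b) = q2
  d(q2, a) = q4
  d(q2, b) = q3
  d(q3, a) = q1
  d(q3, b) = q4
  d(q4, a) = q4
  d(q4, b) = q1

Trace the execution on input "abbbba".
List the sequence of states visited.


Input: abbbba
d(q0, a) = q1
d(q1, b) = q2
d(q2, b) = q3
d(q3, b) = q4
d(q4, b) = q1
d(q1, a) = q0


q0 -> q1 -> q2 -> q3 -> q4 -> q1 -> q0


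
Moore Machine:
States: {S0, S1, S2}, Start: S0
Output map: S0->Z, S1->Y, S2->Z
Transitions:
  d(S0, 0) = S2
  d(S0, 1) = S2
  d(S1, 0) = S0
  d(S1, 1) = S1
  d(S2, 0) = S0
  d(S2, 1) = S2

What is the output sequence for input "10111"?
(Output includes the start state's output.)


Start: S0 (output Z)
  --1--> S2 (output Z)
  --0--> S0 (output Z)
  --1--> S2 (output Z)
  --1--> S2 (output Z)
  --1--> S2 (output Z)

"ZZZZZZ"


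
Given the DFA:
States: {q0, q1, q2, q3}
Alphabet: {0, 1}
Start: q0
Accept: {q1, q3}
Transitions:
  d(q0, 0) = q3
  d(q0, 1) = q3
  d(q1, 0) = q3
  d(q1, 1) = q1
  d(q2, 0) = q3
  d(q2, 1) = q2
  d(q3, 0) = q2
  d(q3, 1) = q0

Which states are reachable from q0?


BFS from q0:
  layer 0: {q0}
  layer 1: {q3}
  layer 2: {q2}

{q0, q2, q3}


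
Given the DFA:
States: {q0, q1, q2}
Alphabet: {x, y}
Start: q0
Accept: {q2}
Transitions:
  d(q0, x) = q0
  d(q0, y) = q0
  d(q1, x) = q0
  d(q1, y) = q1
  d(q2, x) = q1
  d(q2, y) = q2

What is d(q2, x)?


Looking up transition d(q2, x)

q1


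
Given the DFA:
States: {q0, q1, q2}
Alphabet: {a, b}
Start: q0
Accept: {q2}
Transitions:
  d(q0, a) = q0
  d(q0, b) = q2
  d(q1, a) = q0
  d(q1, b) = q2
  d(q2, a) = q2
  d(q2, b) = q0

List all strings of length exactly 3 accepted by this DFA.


All strings of length 3: 8 total
Accepted: 4

"aab", "aba", "baa", "bbb"


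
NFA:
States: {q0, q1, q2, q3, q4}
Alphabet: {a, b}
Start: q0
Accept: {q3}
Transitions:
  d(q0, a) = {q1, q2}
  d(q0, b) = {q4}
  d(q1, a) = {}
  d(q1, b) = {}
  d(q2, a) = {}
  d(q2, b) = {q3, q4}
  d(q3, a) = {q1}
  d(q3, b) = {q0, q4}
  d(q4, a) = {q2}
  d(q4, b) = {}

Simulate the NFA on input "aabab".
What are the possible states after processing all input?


Start: {q0}
  --a--> {q1, q2}
  --a--> {}
  --b--> {}
  --a--> {}
  --b--> {}

{} (empty set, no valid transitions)


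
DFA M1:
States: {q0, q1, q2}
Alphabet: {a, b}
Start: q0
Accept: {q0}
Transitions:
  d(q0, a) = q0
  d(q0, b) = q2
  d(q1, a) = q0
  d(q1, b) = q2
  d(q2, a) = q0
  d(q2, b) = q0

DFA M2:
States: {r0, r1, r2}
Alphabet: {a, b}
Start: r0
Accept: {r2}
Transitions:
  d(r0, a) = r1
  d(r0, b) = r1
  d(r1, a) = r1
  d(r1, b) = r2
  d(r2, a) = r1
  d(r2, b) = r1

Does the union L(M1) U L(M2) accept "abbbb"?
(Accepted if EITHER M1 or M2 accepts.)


M1: final=q0 accepted=True
M2: final=r1 accepted=False

Yes, union accepts


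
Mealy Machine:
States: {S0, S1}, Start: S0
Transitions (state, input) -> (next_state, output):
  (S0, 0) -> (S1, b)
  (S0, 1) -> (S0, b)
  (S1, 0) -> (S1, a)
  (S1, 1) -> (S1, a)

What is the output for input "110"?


Step-by-step:
  (S0, 1) -> (S0, b)
  (S0, 1) -> (S0, b)
  (S0, 0) -> (S1, b)

"bbb"


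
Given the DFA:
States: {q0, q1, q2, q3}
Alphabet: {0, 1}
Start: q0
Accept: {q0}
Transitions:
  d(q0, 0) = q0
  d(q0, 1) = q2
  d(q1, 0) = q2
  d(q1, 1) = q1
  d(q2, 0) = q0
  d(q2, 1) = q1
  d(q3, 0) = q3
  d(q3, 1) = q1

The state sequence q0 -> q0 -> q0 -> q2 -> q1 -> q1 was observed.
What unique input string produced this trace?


Trace back each transition to find the symbol:
  q0 --[0]--> q0
  q0 --[0]--> q0
  q0 --[1]--> q2
  q2 --[1]--> q1
  q1 --[1]--> q1

"00111"


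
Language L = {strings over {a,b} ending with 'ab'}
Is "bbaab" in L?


last two symbols = 'ab'

Yes, "bbaab" is in L


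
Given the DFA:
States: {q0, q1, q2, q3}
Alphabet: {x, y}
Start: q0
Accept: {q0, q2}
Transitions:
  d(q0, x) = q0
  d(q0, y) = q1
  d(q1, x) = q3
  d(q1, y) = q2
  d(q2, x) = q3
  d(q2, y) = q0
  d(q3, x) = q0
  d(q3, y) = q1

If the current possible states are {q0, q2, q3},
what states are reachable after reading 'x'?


Apply transition on 'x' from each current state:
  d(q0, x) = q0
  d(q2, x) = q3
  d(q3, x) = q0

{q0, q3}


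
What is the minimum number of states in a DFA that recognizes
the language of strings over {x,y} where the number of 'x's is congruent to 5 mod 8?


States track (count of 'x') mod 8.
Need 8 states: one per remainder 0..7; accept = remainder 5.

8


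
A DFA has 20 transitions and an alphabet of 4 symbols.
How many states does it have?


Each state has exactly one transition per symbol.
states = transitions / |alphabet| = 20 / 4 = 5

5


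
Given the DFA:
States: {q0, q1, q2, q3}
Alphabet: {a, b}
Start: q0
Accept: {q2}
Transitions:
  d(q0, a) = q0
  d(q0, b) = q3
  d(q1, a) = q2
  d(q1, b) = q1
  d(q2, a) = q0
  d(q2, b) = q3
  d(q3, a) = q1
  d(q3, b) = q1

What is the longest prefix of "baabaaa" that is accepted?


Run the DFA, marking each prefix where the state is accepting:
  "" -> q0 [reject]
  "b" -> q3 [reject]
  "ba" -> q1 [reject]
  "baa" -> q2 [accept]
  "baab" -> q3 [reject]
  "baaba" -> q1 [reject]
  "baabaa" -> q2 [accept]
  "baabaaa" -> q0 [reject]

"baabaa"


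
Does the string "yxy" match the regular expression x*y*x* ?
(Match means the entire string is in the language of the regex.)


|string| = 3; first = 'y'; last = 'y'

No, "yxy" does not match x*y*x*


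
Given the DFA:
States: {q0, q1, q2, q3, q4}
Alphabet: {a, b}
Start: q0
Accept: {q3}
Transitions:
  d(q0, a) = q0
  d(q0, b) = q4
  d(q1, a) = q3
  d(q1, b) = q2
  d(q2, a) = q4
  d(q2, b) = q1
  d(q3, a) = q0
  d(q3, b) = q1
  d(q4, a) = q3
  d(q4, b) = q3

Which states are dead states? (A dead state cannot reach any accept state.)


Forward reachability from each state:
  q0 -> reaches accept state q3 (live)
  q1 -> reaches accept state q3 (live)
  q2 -> reaches accept state q3 (live)
  q3 -> reaches accept state q3 (live)
  q4 -> reaches accept state q3 (live)

None (all states can reach an accept state)


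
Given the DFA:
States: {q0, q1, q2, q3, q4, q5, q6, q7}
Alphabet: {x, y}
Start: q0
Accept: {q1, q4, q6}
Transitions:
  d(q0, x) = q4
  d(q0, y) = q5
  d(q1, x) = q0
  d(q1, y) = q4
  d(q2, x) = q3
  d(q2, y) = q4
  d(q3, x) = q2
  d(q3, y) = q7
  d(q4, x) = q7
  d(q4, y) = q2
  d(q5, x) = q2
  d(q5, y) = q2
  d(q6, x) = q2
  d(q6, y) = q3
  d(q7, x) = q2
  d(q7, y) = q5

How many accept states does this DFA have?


Accept states listed: {q1, q4, q6}
Counting: q1(1) q4(2) q6(3)

3


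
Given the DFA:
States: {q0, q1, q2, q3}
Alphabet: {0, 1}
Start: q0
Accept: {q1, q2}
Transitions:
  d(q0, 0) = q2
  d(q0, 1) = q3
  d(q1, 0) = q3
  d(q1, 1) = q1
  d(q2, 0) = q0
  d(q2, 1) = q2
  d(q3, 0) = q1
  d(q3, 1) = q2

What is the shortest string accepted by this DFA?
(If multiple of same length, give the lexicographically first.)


BFS by string length (lex-first path to each state shown):
  len 0: q0<-""
  len 1: q2<-"0", q3<-"1"
Found accept state at length 1.

"0"


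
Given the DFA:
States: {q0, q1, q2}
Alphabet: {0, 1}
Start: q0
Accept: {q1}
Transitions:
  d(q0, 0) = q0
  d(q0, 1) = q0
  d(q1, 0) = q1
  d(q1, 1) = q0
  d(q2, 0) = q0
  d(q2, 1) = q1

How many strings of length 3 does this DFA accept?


Enumerating all length-3 strings:
  "000" -> q0 [reject]
  "001" -> q0 [reject]
  "010" -> q0 [reject]
  "011" -> q0 [reject]
  "100" -> q0 [reject]
  "101" -> q0 [reject]
  "110" -> q0 [reject]
  "111" -> q0 [reject]

0 out of 8


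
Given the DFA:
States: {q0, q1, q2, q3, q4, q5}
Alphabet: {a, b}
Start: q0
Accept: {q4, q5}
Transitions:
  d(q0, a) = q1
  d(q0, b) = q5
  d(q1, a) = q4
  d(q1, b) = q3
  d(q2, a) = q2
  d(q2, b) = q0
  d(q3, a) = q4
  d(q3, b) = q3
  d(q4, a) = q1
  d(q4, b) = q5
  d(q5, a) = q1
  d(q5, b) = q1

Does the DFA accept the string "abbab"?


Trace: q0 -> q1 -> q3 -> q3 -> q4 -> q5
Final state: q5
Accept states: {q4, q5}

Yes, accepted (final state q5 is an accept state)


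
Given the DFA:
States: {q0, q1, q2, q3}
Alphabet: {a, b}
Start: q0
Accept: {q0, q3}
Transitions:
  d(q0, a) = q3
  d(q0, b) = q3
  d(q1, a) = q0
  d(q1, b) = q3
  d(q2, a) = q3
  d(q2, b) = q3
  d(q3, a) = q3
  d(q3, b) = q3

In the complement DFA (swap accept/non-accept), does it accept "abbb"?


Trace: q0 -> q3 -> q3 -> q3 -> q3
Final: q3
Original accept: {q0, q3}
Complement: q3 is in original accept

No, complement rejects (original accepts)


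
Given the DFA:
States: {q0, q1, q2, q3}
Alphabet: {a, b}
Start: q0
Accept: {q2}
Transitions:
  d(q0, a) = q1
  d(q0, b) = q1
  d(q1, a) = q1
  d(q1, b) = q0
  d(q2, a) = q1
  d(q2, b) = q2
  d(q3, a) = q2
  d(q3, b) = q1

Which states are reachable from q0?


BFS from q0:
  layer 0: {q0}
  layer 1: {q1}

{q0, q1}


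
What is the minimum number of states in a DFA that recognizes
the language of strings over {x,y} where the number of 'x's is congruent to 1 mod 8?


States track (count of 'x') mod 8.
Need 8 states: one per remainder 0..7; accept = remainder 1.

8


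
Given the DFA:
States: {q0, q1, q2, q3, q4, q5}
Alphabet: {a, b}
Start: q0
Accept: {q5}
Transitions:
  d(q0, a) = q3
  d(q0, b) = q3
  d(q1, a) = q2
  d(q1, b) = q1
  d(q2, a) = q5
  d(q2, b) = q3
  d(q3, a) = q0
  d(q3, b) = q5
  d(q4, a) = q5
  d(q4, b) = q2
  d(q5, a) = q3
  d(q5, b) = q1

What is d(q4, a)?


Looking up transition d(q4, a)

q5


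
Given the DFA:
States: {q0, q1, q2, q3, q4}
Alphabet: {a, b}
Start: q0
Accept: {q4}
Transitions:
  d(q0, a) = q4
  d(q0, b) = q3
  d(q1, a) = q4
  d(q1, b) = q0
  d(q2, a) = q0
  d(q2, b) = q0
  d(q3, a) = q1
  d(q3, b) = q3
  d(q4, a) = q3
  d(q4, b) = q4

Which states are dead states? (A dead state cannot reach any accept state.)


Forward reachability from each state:
  q0 -> reaches accept state q4 (live)
  q1 -> reaches accept state q4 (live)
  q2 -> reaches accept state q4 (live)
  q3 -> reaches accept state q4 (live)
  q4 -> reaches accept state q4 (live)

None (all states can reach an accept state)


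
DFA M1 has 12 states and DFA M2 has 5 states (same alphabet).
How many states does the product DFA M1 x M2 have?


Product construction pairs every M1 state with every M2 state.
12 * 5 = 60

60


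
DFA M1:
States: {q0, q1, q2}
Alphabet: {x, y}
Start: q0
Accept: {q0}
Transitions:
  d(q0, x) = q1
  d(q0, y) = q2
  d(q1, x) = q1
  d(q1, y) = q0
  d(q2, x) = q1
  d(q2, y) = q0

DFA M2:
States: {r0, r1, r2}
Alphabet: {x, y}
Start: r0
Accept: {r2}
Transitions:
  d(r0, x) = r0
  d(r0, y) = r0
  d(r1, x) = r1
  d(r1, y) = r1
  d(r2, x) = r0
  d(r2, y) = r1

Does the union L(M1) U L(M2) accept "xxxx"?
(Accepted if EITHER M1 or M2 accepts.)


M1: final=q1 accepted=False
M2: final=r0 accepted=False

No, union rejects (neither accepts)


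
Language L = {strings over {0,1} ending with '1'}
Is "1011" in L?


last symbol = '1'

Yes, "1011" is in L


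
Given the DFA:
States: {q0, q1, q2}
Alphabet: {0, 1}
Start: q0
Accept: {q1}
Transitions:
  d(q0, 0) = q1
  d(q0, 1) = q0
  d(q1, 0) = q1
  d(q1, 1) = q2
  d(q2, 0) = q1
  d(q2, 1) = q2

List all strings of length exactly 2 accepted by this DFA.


All strings of length 2: 4 total
Accepted: 2

"00", "10"


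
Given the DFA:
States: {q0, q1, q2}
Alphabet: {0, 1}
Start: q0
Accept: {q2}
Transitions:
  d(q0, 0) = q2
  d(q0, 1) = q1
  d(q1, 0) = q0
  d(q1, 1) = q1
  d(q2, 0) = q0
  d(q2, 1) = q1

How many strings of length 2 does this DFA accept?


Enumerating all length-2 strings:
  "00" -> q0 [reject]
  "01" -> q1 [reject]
  "10" -> q0 [reject]
  "11" -> q1 [reject]

0 out of 4


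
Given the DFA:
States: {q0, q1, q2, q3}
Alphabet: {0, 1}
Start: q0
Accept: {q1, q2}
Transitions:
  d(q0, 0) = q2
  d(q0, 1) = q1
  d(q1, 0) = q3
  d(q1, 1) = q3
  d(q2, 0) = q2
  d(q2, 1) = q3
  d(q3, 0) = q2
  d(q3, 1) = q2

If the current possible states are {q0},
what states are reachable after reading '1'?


Apply transition on '1' from each current state:
  d(q0, 1) = q1

{q1}


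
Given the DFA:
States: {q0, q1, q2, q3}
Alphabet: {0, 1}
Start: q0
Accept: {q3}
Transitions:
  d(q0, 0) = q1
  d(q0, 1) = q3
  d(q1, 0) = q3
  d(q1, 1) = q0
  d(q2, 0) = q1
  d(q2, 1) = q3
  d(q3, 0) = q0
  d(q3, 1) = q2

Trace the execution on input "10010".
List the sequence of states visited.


Input: 10010
d(q0, 1) = q3
d(q3, 0) = q0
d(q0, 0) = q1
d(q1, 1) = q0
d(q0, 0) = q1


q0 -> q3 -> q0 -> q1 -> q0 -> q1


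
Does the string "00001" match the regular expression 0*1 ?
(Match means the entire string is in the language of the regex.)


|string| = 5; first = '0'; last = '1'

Yes, "00001" matches 0*1


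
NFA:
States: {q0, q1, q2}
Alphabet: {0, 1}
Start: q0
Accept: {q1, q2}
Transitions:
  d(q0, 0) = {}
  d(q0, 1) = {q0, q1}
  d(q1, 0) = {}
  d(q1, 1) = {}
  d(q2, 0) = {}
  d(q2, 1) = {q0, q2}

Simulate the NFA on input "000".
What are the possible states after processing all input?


Start: {q0}
  --0--> {}
  --0--> {}
  --0--> {}

{} (empty set, no valid transitions)


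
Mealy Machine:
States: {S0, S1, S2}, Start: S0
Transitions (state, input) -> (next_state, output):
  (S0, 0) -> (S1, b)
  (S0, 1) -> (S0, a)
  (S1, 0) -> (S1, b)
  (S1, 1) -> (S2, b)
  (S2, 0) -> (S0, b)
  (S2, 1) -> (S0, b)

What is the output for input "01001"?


Step-by-step:
  (S0, 0) -> (S1, b)
  (S1, 1) -> (S2, b)
  (S2, 0) -> (S0, b)
  (S0, 0) -> (S1, b)
  (S1, 1) -> (S2, b)

"bbbbb"


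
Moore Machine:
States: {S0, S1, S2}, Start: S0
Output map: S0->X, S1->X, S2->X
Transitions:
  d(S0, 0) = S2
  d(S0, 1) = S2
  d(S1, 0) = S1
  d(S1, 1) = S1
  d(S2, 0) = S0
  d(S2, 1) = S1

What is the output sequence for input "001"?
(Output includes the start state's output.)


Start: S0 (output X)
  --0--> S2 (output X)
  --0--> S0 (output X)
  --1--> S2 (output X)

"XXXX"


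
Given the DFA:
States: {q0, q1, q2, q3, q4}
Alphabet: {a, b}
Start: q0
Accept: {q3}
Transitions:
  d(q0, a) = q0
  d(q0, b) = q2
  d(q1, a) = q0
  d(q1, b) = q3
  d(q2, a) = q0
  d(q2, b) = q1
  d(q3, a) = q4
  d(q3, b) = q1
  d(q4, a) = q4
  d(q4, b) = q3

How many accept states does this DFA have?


Accept states listed: {q3}
Counting: q3(1)

1


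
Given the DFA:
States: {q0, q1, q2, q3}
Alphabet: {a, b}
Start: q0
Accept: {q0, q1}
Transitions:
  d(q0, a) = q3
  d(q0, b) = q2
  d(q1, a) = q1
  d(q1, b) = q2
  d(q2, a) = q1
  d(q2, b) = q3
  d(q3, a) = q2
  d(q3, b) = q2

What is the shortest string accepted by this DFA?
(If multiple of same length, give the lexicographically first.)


BFS by string length (lex-first path to each state shown):
  len 0: q0<-""
Found accept state at length 0.

"" (empty string)


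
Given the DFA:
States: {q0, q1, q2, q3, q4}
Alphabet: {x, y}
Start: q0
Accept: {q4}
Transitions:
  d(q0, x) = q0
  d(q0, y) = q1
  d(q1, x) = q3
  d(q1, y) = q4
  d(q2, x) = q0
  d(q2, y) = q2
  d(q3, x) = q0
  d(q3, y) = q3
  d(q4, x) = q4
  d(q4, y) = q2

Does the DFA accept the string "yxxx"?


Trace: q0 -> q1 -> q3 -> q0 -> q0
Final state: q0
Accept states: {q4}

No, rejected (final state q0 is not an accept state)


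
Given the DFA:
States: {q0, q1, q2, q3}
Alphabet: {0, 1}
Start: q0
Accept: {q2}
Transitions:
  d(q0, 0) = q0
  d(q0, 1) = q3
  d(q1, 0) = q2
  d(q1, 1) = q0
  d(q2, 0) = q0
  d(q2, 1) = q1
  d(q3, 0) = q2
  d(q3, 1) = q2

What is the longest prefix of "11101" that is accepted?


Run the DFA, marking each prefix where the state is accepting:
  "" -> q0 [reject]
  "1" -> q3 [reject]
  "11" -> q2 [accept]
  "111" -> q1 [reject]
  "1110" -> q2 [accept]
  "11101" -> q1 [reject]

"1110"


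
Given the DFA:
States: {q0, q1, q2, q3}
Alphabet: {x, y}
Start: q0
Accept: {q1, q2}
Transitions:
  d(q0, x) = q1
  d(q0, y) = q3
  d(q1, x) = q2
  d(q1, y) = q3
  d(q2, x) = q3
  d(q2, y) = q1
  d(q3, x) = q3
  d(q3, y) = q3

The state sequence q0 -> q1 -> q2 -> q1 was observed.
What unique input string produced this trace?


Trace back each transition to find the symbol:
  q0 --[x]--> q1
  q1 --[x]--> q2
  q2 --[y]--> q1

"xxy"


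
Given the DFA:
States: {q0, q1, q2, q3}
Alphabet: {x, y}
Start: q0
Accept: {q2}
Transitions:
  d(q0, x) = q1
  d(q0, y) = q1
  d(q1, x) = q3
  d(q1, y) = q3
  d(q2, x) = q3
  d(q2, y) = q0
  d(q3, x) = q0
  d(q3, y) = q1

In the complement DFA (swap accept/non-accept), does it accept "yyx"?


Trace: q0 -> q1 -> q3 -> q0
Final: q0
Original accept: {q2}
Complement: q0 is not in original accept

Yes, complement accepts (original rejects)


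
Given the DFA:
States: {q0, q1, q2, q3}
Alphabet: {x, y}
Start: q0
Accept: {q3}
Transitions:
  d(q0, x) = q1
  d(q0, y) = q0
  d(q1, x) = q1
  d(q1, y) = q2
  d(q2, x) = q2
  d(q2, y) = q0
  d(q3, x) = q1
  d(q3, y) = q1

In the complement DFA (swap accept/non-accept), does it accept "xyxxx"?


Trace: q0 -> q1 -> q2 -> q2 -> q2 -> q2
Final: q2
Original accept: {q3}
Complement: q2 is not in original accept

Yes, complement accepts (original rejects)


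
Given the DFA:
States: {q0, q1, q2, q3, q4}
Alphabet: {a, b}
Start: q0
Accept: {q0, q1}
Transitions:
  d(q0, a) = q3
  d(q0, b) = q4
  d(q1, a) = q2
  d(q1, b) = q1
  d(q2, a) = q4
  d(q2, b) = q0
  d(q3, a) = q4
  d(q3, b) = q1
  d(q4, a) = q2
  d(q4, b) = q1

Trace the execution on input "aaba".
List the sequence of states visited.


Input: aaba
d(q0, a) = q3
d(q3, a) = q4
d(q4, b) = q1
d(q1, a) = q2


q0 -> q3 -> q4 -> q1 -> q2


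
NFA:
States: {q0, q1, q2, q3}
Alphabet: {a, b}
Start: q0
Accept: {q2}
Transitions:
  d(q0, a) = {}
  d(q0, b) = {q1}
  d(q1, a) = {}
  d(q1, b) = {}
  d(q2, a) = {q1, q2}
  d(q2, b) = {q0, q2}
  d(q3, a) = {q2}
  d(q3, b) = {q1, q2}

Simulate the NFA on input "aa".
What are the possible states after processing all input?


Start: {q0}
  --a--> {}
  --a--> {}

{} (empty set, no valid transitions)


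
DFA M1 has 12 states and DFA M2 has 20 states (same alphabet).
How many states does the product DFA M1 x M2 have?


Product construction pairs every M1 state with every M2 state.
12 * 20 = 240

240


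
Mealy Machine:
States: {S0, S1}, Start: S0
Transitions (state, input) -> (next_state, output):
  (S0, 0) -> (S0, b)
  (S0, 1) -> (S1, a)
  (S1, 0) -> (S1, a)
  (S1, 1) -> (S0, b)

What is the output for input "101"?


Step-by-step:
  (S0, 1) -> (S1, a)
  (S1, 0) -> (S1, a)
  (S1, 1) -> (S0, b)

"aab"


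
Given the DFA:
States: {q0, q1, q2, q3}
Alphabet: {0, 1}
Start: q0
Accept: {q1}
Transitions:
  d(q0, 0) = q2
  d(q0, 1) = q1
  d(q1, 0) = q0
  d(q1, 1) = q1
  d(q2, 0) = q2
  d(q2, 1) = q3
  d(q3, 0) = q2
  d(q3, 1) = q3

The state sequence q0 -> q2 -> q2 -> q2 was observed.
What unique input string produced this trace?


Trace back each transition to find the symbol:
  q0 --[0]--> q2
  q2 --[0]--> q2
  q2 --[0]--> q2

"000"


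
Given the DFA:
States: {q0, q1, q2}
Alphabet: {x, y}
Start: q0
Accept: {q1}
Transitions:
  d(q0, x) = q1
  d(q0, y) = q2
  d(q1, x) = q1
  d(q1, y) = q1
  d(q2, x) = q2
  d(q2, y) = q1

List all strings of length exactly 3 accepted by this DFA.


All strings of length 3: 8 total
Accepted: 7

"xxx", "xxy", "xyx", "xyy", "yxy", "yyx", "yyy"


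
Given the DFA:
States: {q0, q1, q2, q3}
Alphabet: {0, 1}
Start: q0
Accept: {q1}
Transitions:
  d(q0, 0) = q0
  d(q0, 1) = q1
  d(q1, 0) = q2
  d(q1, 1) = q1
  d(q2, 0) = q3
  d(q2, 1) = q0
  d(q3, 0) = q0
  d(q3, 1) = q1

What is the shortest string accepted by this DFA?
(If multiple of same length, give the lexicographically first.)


BFS by string length (lex-first path to each state shown):
  len 0: q0<-""
  len 1: q0<-"0", q1<-"1"
Found accept state at length 1.

"1"


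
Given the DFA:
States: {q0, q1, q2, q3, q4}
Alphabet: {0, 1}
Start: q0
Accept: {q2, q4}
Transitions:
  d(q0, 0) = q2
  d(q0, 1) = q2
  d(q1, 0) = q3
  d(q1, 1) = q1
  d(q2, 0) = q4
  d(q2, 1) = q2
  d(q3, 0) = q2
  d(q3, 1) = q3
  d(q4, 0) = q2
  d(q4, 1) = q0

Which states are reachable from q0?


BFS from q0:
  layer 0: {q0}
  layer 1: {q2}
  layer 2: {q4}

{q0, q2, q4}


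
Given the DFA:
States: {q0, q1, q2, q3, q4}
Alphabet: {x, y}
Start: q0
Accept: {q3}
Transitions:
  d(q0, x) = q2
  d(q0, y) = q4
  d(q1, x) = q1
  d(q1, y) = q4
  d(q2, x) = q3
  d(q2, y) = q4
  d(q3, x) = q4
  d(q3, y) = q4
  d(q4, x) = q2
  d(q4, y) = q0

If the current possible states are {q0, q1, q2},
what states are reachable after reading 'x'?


Apply transition on 'x' from each current state:
  d(q0, x) = q2
  d(q1, x) = q1
  d(q2, x) = q3

{q1, q2, q3}


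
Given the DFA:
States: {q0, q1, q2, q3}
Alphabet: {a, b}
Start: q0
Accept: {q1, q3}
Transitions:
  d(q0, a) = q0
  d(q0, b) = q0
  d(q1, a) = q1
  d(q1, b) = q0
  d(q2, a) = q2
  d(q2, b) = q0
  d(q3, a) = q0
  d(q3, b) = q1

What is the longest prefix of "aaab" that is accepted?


Run the DFA, marking each prefix where the state is accepting:
  "" -> q0 [reject]
  "a" -> q0 [reject]
  "aa" -> q0 [reject]
  "aaa" -> q0 [reject]
  "aaab" -> q0 [reject]

No prefix is accepted


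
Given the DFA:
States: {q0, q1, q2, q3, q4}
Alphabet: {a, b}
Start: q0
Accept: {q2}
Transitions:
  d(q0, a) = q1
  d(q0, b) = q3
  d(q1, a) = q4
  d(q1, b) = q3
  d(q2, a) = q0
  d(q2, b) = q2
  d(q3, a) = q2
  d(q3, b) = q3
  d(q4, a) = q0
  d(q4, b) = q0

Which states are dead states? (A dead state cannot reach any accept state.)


Forward reachability from each state:
  q0 -> reaches accept state q2 (live)
  q1 -> reaches accept state q2 (live)
  q2 -> reaches accept state q2 (live)
  q3 -> reaches accept state q2 (live)
  q4 -> reaches accept state q2 (live)

None (all states can reach an accept state)
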